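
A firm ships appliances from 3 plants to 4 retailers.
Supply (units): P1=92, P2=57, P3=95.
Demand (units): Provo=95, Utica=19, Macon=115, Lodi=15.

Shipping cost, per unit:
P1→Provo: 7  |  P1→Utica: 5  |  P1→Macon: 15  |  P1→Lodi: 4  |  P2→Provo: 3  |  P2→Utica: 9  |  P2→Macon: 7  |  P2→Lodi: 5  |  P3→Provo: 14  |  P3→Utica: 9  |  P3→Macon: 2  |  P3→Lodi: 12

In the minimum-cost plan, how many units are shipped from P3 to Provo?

Optimal shipments:
  P1→Provo: 58 × 7 = 406
  P1→Utica: 19 × 5 = 95
  P1→Lodi: 15 × 4 = 60
  P2→Provo: 37 × 3 = 111
  P2→Macon: 20 × 7 = 140
  P3→Macon: 95 × 2 = 190
Total cost = 1002.
The route P3→Provo is not used.

0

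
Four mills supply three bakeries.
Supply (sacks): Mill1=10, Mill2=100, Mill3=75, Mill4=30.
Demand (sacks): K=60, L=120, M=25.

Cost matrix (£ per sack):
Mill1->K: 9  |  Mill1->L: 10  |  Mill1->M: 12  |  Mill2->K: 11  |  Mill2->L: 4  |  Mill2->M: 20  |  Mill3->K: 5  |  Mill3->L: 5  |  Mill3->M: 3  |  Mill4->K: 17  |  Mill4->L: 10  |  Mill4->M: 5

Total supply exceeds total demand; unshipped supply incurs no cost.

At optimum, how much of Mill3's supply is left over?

An optimal plan:
  Mill1→K: 5 sacks
  Mill2→L: 100 sacks
  Mill3→K: 55 sacks
  Mill3→L: 20 sacks
  Mill4→M: 25 sacks
Total cost = £945.
Mill3 ships 75 of its 75, leaving 0.

0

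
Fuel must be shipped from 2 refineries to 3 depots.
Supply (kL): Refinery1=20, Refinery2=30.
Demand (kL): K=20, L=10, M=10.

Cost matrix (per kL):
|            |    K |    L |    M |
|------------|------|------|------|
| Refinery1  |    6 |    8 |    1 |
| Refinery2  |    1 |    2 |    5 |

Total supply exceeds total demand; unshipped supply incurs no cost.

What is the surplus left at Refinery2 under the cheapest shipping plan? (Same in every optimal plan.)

0

Minimum-cost shipments:
  Refinery1–M: 10 × 1 = 10
  Refinery2–K: 20 × 1 = 20
  Refinery2–L: 10 × 2 = 20
Total cost = 50.
Refinery2 ships 30 of its 30, leaving 0.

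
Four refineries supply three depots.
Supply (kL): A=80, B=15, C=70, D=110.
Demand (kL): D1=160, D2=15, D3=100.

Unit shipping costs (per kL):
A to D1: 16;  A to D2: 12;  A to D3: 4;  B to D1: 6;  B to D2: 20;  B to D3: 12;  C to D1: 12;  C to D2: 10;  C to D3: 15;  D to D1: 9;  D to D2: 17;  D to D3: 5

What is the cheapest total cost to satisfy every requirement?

2130

A cheapest plan:
  A→D3: 80 kL
  B→D1: 15 kL
  C→D1: 55 kL
  C→D2: 15 kL
  D→D1: 90 kL
  D→D3: 20 kL
Total cost = 2130.
(Supply check: A ships 80; B ships 15; C ships 70; D ships 110.)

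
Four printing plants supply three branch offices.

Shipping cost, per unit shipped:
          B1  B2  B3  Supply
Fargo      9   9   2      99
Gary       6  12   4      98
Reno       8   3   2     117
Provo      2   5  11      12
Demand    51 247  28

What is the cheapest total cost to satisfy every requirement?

One minimum-cost allocation:
  Fargo->B2: 99 boxes
  Gary->B1: 51 boxes
  Gary->B2: 19 boxes
  Gary->B3: 28 boxes
  Reno->B2: 117 boxes
  Provo->B2: 12 boxes
Total cost = 1948.

1948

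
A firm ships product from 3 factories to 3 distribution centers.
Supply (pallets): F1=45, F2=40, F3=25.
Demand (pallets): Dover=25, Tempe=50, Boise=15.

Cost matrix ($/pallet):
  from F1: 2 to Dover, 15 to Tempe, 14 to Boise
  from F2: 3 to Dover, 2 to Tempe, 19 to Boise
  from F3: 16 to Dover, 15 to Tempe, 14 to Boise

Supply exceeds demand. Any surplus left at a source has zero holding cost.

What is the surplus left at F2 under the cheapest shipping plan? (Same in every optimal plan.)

0

An optimal plan:
  F1 to Dover: 25 × $2 = $50
  F1 to Tempe: 10 × $15 = $150
  F2 to Tempe: 40 × $2 = $80
  F3 to Boise: 15 × $14 = $210
Total cost = $490.
F2 ships 40 of its 40, leaving 0.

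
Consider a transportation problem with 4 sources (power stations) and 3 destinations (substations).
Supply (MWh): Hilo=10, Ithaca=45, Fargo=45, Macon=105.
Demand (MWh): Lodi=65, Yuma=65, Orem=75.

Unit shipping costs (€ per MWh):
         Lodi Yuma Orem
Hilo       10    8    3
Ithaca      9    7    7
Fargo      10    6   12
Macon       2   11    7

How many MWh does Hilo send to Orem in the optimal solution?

10

Solving gives:
  Hilo→Orem: 10 MWh
  Ithaca→Yuma: 20 MWh
  Ithaca→Orem: 25 MWh
  Fargo→Yuma: 45 MWh
  Macon→Lodi: 65 MWh
  Macon→Orem: 40 MWh
Total cost = €1025.
So Hilo→Orem carries 10 MWh.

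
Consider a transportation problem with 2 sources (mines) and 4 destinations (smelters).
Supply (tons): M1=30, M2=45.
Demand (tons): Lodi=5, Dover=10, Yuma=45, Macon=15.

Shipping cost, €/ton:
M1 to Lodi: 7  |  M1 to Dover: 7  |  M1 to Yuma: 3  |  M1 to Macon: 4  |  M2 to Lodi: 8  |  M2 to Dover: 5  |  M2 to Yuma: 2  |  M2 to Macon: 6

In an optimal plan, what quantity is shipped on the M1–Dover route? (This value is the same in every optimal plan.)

0

Solving gives:
  M1->Lodi: 5 × €7 = €35
  M1->Yuma: 10 × €3 = €30
  M1->Macon: 15 × €4 = €60
  M2->Dover: 10 × €5 = €50
  M2->Yuma: 35 × €2 = €70
Total cost = €245.
The route M1→Dover is not used.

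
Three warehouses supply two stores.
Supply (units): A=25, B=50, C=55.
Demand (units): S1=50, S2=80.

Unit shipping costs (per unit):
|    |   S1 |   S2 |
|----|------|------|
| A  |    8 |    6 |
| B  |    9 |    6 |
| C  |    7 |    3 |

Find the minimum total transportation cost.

Optimal allocation:
  A→S1: 25 × 8 = 200
  B→S1: 25 × 9 = 225
  B→S2: 25 × 6 = 150
  C→S2: 55 × 3 = 165
Total = 200 + 225 + 150 + 165 = 740.
(Supply check: A ships 25; B ships 50; C ships 55.)

740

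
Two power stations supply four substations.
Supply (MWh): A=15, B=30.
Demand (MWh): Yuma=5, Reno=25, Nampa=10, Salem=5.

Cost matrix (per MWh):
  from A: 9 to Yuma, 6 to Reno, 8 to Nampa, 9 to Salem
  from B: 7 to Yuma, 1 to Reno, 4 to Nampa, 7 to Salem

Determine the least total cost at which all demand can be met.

175

One minimum-cost allocation:
  A->Yuma: 5 × 9 = 45
  A->Nampa: 5 × 8 = 40
  A->Salem: 5 × 9 = 45
  B->Reno: 25 × 1 = 25
  B->Nampa: 5 × 4 = 20
Total = 45 + 40 + 45 + 25 + 20 = 175.
(Supply check: A ships 15; B ships 30.)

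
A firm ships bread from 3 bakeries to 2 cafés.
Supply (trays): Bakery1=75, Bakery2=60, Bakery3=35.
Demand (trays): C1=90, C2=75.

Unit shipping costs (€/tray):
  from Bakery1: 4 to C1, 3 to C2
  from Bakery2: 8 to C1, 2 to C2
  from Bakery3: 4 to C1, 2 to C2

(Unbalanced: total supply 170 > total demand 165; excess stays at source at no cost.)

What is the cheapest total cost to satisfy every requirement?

One minimum-cost allocation:
  Bakery1–C1: 70 × €4 = €280
  Bakery2–C2: 60 × €2 = €120
  Bakery3–C1: 20 × €4 = €80
  Bakery3–C2: 15 × €2 = €30
Total = 280 + 120 + 80 + 30 = €510.
(Supply check: Bakery1 ships 70; Bakery2 ships 60; Bakery3 ships 35.)

510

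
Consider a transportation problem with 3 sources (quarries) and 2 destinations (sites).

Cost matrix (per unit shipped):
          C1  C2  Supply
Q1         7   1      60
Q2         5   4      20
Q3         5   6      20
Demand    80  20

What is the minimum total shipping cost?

500

One minimum-cost allocation:
  Q1 to C1: 40 × 7 = 280
  Q1 to C2: 20 × 1 = 20
  Q2 to C1: 20 × 5 = 100
  Q3 to C1: 20 × 5 = 100
Total = 280 + 20 + 100 + 100 = 500.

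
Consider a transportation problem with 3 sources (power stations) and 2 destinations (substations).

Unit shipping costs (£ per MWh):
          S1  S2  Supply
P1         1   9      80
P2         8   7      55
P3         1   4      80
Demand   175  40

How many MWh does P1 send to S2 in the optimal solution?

Optimal shipments:
  P1 to S1: 80 MWh
  P2 to S1: 15 MWh
  P2 to S2: 40 MWh
  P3 to S1: 80 MWh
Total cost = £560.
The route P1→S2 is not used.

0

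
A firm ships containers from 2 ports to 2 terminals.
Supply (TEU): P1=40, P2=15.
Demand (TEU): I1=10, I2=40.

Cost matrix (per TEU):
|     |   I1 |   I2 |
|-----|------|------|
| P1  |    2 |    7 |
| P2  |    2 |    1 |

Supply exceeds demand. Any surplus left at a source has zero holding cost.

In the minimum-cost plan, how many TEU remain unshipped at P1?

5

Minimum-cost shipments:
  P1->I1: 10 × 2 = 20
  P1->I2: 25 × 7 = 175
  P2->I2: 15 × 1 = 15
Total cost = 210.
P1 ships 35 of its 40, leaving 5.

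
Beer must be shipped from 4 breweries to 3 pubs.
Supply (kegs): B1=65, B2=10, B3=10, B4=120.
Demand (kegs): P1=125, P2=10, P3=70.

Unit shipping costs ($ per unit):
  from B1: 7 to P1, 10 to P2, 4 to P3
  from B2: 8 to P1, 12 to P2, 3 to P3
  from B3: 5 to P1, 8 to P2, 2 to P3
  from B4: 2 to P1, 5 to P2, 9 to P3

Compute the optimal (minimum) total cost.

A cheapest plan:
  B1–P2: 10 × $10 = $100
  B1–P3: 55 × $4 = $220
  B2–P3: 10 × $3 = $30
  B3–P1: 5 × $5 = $25
  B3–P3: 5 × $2 = $10
  B4–P1: 120 × $2 = $240
Total = 100 + 220 + 30 + 25 + 10 + 240 = $625.

625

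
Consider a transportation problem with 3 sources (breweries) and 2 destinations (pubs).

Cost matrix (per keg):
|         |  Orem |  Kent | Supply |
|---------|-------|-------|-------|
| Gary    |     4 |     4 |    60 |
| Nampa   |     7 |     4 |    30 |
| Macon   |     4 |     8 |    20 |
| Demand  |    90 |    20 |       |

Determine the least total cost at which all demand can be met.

Optimal allocation:
  Gary to Orem: 60 × 4 = 240
  Nampa to Orem: 10 × 7 = 70
  Nampa to Kent: 20 × 4 = 80
  Macon to Orem: 20 × 4 = 80
Total = 240 + 70 + 80 + 80 = 470.
(Supply check: Gary ships 60; Nampa ships 30; Macon ships 20.)

470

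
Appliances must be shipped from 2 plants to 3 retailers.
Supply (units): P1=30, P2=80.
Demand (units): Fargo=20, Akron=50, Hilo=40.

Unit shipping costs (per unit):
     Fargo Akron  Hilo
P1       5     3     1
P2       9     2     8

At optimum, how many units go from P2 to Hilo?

Solving gives:
  P1–Hilo: 30 units
  P2–Fargo: 20 units
  P2–Akron: 50 units
  P2–Hilo: 10 units
Total cost = 390.
So P2→Hilo carries 10 units.

10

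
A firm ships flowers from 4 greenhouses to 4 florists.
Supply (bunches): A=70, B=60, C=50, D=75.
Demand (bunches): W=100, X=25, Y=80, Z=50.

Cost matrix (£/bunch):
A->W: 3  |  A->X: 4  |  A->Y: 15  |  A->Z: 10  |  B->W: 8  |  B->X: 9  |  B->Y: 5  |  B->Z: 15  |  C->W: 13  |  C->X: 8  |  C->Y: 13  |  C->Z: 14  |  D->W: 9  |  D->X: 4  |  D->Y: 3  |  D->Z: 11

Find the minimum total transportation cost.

An optimal shipping plan:
  A->W: 70 bunches
  B->W: 30 bunches
  B->Y: 30 bunches
  C->Z: 50 bunches
  D->X: 25 bunches
  D->Y: 50 bunches
Total cost = £1550.

1550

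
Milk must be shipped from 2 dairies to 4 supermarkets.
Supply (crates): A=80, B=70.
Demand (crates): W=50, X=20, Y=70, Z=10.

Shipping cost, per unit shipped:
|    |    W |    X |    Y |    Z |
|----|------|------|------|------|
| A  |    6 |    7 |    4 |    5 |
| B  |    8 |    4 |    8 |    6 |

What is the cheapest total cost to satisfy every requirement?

800

One minimum-cost allocation:
  A->W: 10 × 6 = 60
  A->Y: 70 × 4 = 280
  B->W: 40 × 8 = 320
  B->X: 20 × 4 = 80
  B->Z: 10 × 6 = 60
Total = 60 + 280 + 320 + 80 + 60 = 800.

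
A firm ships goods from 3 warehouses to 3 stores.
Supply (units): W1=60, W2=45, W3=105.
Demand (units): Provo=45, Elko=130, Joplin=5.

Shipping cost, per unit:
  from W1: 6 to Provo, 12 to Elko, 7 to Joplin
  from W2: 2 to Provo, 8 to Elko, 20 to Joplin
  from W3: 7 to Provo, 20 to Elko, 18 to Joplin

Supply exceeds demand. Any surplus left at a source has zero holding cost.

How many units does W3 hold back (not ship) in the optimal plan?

30

Minimum-cost shipments:
  W1->Elko: 55 × 12 = 660
  W1->Joplin: 5 × 7 = 35
  W2->Elko: 45 × 8 = 360
  W3->Provo: 45 × 7 = 315
  W3->Elko: 30 × 20 = 600
Total cost = 1970.
W3 ships 75 of its 105, leaving 30.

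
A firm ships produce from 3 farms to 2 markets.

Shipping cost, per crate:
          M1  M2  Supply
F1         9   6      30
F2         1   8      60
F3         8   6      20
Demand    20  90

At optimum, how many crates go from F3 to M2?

Solving gives:
  F1->M2: 30 × 6 = 180
  F2->M1: 20 × 1 = 20
  F2->M2: 40 × 8 = 320
  F3->M2: 20 × 6 = 120
Total cost = 640.
So F3→M2 carries 20 crates.

20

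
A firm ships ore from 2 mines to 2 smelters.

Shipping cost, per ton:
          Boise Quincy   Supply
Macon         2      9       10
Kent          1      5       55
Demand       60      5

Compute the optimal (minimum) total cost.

95

An optimal shipping plan:
  Macon to Boise: 10 × 2 = 20
  Kent to Boise: 50 × 1 = 50
  Kent to Quincy: 5 × 5 = 25
Total = 20 + 50 + 25 = 95.
(Supply check: Macon ships 10; Kent ships 55.)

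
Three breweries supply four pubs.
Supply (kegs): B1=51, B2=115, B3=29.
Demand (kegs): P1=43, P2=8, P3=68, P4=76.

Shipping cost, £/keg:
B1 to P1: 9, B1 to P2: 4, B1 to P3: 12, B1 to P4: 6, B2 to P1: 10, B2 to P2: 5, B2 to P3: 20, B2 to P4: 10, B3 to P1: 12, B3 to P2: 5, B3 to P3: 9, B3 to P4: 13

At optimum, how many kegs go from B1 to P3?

39

Optimal shipments:
  B1->P3: 39 × £12 = £468
  B1->P4: 12 × £6 = £72
  B2->P1: 43 × £10 = £430
  B2->P2: 8 × £5 = £40
  B2->P4: 64 × £10 = £640
  B3->P3: 29 × £9 = £261
Total cost = £1911.
So B1→P3 carries 39 kegs.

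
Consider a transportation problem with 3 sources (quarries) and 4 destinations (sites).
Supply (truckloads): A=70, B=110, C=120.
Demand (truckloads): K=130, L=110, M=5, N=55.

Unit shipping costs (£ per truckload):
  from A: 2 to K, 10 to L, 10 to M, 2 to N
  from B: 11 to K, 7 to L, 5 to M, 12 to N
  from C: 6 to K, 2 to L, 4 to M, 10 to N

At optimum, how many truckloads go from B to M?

The minimum-cost plan:
  A to K: 15 × £2 = £30
  A to N: 55 × £2 = £110
  B to K: 105 × £11 = £1155
  B to M: 5 × £5 = £25
  C to K: 10 × £6 = £60
  C to L: 110 × £2 = £220
Total cost = £1600.
So B→M carries 5 truckloads.

5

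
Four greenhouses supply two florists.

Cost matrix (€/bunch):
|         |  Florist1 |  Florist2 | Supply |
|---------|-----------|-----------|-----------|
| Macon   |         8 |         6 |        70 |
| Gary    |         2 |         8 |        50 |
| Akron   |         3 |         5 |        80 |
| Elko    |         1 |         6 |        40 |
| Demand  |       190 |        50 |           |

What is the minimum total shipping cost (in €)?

An optimal shipping plan:
  Macon->Florist1: 20 × €8 = €160
  Macon->Florist2: 50 × €6 = €300
  Gary->Florist1: 50 × €2 = €100
  Akron->Florist1: 80 × €3 = €240
  Elko->Florist1: 40 × €1 = €40
Total = 160 + 300 + 100 + 240 + 40 = €840.
(Supply check: Macon ships 70; Gary ships 50; Akron ships 80; Elko ships 40.)

840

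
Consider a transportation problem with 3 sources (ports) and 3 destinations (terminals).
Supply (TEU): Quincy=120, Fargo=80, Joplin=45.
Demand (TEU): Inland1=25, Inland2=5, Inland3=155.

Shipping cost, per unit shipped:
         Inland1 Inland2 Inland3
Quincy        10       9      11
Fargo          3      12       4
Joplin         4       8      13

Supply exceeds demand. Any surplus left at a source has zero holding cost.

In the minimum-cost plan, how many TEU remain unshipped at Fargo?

0

Minimum-cost shipments:
  Quincy→Inland3: 75 TEU
  Fargo→Inland3: 80 TEU
  Joplin→Inland1: 25 TEU
  Joplin→Inland2: 5 TEU
Total cost = 1285.
Fargo ships 80 of its 80, leaving 0.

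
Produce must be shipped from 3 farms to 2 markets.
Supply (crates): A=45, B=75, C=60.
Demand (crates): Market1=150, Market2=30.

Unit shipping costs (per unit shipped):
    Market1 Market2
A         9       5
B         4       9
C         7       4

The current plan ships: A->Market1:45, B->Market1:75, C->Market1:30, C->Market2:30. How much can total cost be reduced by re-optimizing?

Current plan cost = 45·9 + 75·4 + 30·7 + 30·4 = 1035.
Optimal plan:
  A->Market1: 15 × 9 = 135
  A->Market2: 30 × 5 = 150
  B->Market1: 75 × 4 = 300
  C->Market1: 60 × 7 = 420
Optimal cost = 1005.
Saving = 1035 − 1005 = 30.

30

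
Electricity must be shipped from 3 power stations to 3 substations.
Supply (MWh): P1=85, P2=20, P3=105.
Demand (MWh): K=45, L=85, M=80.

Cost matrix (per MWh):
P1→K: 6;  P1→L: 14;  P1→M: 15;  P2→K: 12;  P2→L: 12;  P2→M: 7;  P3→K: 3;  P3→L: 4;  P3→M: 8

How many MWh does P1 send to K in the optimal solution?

45

Optimal shipments:
  P1–K: 45 MWh
  P1–M: 40 MWh
  P2–M: 20 MWh
  P3–L: 85 MWh
  P3–M: 20 MWh
Total cost = 1510.
So P1→K carries 45 MWh.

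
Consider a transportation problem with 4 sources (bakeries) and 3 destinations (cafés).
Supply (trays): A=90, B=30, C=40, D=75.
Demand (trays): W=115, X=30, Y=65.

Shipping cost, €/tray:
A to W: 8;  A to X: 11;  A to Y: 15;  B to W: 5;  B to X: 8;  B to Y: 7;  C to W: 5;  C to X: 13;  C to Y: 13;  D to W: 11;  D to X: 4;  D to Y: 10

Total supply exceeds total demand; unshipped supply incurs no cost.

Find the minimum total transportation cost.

An optimal shipping plan:
  A->W: 75 × €8 = €600
  B->Y: 30 × €7 = €210
  C->W: 40 × €5 = €200
  D->X: 30 × €4 = €120
  D->Y: 35 × €10 = €350
Total = 600 + 210 + 200 + 120 + 350 = €1480.
(Supply check: A ships 75; B ships 30; C ships 40; D ships 65.)

1480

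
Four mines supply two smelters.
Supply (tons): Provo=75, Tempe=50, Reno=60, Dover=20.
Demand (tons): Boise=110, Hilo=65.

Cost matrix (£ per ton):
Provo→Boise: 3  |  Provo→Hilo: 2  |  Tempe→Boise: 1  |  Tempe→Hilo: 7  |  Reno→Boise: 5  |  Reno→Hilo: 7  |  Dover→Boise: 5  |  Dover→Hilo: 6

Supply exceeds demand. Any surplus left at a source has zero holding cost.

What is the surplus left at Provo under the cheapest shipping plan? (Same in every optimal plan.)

An optimal plan:
  Provo->Boise: 10 × £3 = £30
  Provo->Hilo: 65 × £2 = £130
  Tempe->Boise: 50 × £1 = £50
  Reno->Boise: 50 × £5 = £250
Total cost = £460.
Provo ships 75 of its 75, leaving 0.

0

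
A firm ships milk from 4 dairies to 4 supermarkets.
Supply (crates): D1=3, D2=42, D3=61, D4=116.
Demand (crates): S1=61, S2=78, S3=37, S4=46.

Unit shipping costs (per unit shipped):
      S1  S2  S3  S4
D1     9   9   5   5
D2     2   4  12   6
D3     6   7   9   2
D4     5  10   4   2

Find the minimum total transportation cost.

One minimum-cost allocation:
  D1->S3: 3 crates
  D2->S1: 25 crates
  D2->S2: 17 crates
  D3->S2: 61 crates
  D4->S1: 36 crates
  D4->S3: 34 crates
  D4->S4: 46 crates
Total cost = 968.
(Supply check: D1 ships 3; D2 ships 42; D3 ships 61; D4 ships 116.)

968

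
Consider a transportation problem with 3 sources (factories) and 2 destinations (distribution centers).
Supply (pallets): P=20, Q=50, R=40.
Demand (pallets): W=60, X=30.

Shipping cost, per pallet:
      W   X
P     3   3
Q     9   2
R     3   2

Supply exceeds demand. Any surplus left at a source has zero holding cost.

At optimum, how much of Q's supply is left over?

An optimal plan:
  P–W: 20 × 3 = 60
  Q–X: 30 × 2 = 60
  R–W: 40 × 3 = 120
Total cost = 240.
Q ships 30 of its 50, leaving 20.

20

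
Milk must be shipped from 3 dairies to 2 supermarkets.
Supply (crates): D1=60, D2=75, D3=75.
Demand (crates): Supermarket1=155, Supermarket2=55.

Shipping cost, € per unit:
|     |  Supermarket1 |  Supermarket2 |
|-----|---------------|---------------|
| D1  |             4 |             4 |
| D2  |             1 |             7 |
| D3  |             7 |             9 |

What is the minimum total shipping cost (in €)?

840

Optimal allocation:
  D1 to Supermarket1: 5 crates
  D1 to Supermarket2: 55 crates
  D2 to Supermarket1: 75 crates
  D3 to Supermarket1: 75 crates
Total cost = €840.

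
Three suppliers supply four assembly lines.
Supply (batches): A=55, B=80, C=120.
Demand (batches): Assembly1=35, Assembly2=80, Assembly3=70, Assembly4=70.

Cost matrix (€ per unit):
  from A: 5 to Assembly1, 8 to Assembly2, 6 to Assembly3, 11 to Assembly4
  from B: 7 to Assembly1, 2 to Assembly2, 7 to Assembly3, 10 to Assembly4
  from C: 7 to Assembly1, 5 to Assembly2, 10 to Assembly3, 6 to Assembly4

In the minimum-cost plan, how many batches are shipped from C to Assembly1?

The minimum-cost plan:
  A->Assembly3: 55 × €6 = €330
  B->Assembly2: 80 × €2 = €160
  C->Assembly1: 35 × €7 = €245
  C->Assembly3: 15 × €10 = €150
  C->Assembly4: 70 × €6 = €420
Total cost = €1305.
So C→Assembly1 carries 35 batches.

35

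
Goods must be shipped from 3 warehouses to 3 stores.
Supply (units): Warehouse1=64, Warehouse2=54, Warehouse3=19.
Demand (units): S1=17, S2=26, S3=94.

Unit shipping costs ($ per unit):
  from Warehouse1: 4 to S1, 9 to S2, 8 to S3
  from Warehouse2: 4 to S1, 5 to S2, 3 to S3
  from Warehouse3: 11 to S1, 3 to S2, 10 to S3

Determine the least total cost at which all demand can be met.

670

A cheapest plan:
  Warehouse1–S1: 17 × $4 = $68
  Warehouse1–S2: 7 × $9 = $63
  Warehouse1–S3: 40 × $8 = $320
  Warehouse2–S3: 54 × $3 = $162
  Warehouse3–S2: 19 × $3 = $57
Total = 68 + 63 + 320 + 162 + 57 = $670.
(Supply check: Warehouse1 ships 64; Warehouse2 ships 54; Warehouse3 ships 19.)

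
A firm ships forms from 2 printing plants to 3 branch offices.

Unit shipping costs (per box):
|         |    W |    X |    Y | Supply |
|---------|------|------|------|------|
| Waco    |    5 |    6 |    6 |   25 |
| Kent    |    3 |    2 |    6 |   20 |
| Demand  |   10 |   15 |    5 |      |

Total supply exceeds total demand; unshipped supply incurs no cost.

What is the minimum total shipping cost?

A cheapest plan:
  Waco–W: 5 × 5 = 25
  Waco–Y: 5 × 6 = 30
  Kent–W: 5 × 3 = 15
  Kent–X: 15 × 2 = 30
Total = 25 + 30 + 15 + 30 = 100.

100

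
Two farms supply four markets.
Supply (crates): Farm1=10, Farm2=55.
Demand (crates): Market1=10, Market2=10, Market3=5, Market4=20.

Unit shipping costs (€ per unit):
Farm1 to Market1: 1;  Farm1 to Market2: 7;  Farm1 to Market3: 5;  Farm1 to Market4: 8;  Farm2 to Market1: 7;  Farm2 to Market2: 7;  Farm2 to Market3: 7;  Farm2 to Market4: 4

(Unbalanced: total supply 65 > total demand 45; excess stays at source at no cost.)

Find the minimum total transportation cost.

195

A cheapest plan:
  Farm1–Market1: 10 crates
  Farm2–Market2: 10 crates
  Farm2–Market3: 5 crates
  Farm2–Market4: 20 crates
Total cost = €195.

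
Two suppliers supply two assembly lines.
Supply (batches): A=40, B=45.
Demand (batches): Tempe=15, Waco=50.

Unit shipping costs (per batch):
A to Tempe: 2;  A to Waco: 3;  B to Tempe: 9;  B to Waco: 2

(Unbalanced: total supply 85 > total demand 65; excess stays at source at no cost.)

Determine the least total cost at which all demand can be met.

135

One minimum-cost allocation:
  A→Tempe: 15 batches
  A→Waco: 5 batches
  B→Waco: 45 batches
Total cost = 135.
(Supply check: A ships 20; B ships 45.)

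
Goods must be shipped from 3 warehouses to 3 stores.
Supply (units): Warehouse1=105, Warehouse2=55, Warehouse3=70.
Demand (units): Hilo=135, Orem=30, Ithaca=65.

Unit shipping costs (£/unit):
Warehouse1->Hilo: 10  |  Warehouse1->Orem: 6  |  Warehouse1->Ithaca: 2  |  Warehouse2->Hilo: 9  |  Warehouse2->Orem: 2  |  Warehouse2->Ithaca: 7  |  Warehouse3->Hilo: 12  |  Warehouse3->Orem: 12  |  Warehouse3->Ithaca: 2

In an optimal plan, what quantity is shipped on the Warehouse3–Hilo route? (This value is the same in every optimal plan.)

Optimal shipments:
  Warehouse1 to Hilo: 105 × £10 = £1050
  Warehouse2 to Hilo: 25 × £9 = £225
  Warehouse2 to Orem: 30 × £2 = £60
  Warehouse3 to Hilo: 5 × £12 = £60
  Warehouse3 to Ithaca: 65 × £2 = £130
Total cost = £1525.
So Warehouse3→Hilo carries 5 units.

5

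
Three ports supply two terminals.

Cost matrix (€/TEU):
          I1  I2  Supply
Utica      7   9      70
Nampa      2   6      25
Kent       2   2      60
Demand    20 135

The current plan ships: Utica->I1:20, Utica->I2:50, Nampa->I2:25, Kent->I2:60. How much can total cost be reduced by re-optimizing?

Current plan cost = 20·7 + 50·9 + 25·6 + 60·2 = €860.
Optimal plan:
  Utica→I2: 70 × €9 = €630
  Nampa→I1: 20 × €2 = €40
  Nampa→I2: 5 × €6 = €30
  Kent→I2: 60 × €2 = €120
Optimal cost = €820.
Saving = 860 − 820 = €40.

40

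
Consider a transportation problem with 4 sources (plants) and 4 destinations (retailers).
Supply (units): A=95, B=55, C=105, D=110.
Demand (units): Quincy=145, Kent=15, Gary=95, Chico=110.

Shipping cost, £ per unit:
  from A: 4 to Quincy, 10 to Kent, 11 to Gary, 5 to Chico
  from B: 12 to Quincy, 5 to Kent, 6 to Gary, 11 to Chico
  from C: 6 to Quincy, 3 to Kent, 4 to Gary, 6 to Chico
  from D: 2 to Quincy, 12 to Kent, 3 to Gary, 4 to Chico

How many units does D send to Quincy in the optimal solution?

Solving gives:
  A->Quincy: 35 × £4 = £140
  A->Chico: 60 × £5 = £300
  B->Kent: 15 × £5 = £75
  B->Gary: 40 × £6 = £240
  C->Gary: 55 × £4 = £220
  C->Chico: 50 × £6 = £300
  D->Quincy: 110 × £2 = £220
Total cost = £1495.
So D→Quincy carries 110 units.

110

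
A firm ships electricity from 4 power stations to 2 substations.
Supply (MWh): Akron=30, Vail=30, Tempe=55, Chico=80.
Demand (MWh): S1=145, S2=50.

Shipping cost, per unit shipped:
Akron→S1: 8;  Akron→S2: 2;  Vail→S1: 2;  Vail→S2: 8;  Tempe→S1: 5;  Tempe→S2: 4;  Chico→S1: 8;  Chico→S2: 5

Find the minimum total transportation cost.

975

An optimal shipping plan:
  Akron to S2: 30 × 2 = 60
  Vail to S1: 30 × 2 = 60
  Tempe to S1: 55 × 5 = 275
  Chico to S1: 60 × 8 = 480
  Chico to S2: 20 × 5 = 100
Total = 60 + 60 + 275 + 480 + 100 = 975.
(Supply check: Akron ships 30; Vail ships 30; Tempe ships 55; Chico ships 80.)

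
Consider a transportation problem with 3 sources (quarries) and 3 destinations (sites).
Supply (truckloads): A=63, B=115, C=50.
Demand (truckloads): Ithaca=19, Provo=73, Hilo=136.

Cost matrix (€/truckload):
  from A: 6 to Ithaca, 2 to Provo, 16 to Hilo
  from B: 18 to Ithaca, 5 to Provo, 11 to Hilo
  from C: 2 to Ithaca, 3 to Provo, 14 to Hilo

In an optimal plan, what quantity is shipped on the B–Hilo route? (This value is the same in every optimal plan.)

The minimum-cost plan:
  A→Provo: 63 × €2 = €126
  B→Hilo: 115 × €11 = €1265
  C→Ithaca: 19 × €2 = €38
  C→Provo: 10 × €3 = €30
  C→Hilo: 21 × €14 = €294
Total cost = €1753.
So B→Hilo carries 115 truckloads.

115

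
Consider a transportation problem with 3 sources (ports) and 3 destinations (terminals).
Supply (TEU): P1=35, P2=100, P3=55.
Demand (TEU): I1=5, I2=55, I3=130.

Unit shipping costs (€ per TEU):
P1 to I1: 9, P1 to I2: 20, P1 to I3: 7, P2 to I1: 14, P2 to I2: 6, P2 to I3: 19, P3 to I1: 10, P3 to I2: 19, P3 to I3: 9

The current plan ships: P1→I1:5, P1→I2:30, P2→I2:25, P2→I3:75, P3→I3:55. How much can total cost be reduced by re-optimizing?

Current plan cost = 5·9 + 30·20 + 25·6 + 75·19 + 55·9 = €2715.
Optimal plan:
  P1→I3: 35 × €7 = €245
  P2→I1: 5 × €14 = €70
  P2→I2: 55 × €6 = €330
  P2→I3: 40 × €19 = €760
  P3→I3: 55 × €9 = €495
Optimal cost = €1900.
Saving = 2715 − 1900 = €815.

815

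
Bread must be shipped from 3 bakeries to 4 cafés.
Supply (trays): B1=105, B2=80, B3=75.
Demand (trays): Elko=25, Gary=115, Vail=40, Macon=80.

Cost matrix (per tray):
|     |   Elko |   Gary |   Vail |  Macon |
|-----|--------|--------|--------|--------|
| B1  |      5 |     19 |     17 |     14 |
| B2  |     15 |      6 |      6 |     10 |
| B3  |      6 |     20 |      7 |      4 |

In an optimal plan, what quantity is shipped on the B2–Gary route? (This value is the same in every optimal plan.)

The minimum-cost plan:
  B1→Elko: 25 trays
  B1→Gary: 35 trays
  B1→Macon: 45 trays
  B2→Gary: 80 trays
  B3→Vail: 40 trays
  B3→Macon: 35 trays
Total cost = 2320.
So B2→Gary carries 80 trays.

80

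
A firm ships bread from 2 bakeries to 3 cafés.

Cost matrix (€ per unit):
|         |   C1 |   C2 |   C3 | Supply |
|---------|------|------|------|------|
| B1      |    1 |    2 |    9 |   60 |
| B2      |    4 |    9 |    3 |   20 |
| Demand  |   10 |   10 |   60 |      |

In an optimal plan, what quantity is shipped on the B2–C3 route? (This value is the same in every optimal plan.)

Solving gives:
  B1 to C1: 10 × €1 = €10
  B1 to C2: 10 × €2 = €20
  B1 to C3: 40 × €9 = €360
  B2 to C3: 20 × €3 = €60
Total cost = €450.
So B2→C3 carries 20 trays.

20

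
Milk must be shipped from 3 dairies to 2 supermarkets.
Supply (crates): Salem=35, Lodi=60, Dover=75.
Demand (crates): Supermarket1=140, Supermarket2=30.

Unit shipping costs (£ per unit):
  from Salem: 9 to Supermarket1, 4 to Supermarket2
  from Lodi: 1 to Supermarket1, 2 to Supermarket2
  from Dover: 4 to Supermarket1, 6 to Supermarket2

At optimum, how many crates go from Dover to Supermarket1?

Solving gives:
  Salem to Supermarket1: 5 × £9 = £45
  Salem to Supermarket2: 30 × £4 = £120
  Lodi to Supermarket1: 60 × £1 = £60
  Dover to Supermarket1: 75 × £4 = £300
Total cost = £525.
So Dover→Supermarket1 carries 75 crates.

75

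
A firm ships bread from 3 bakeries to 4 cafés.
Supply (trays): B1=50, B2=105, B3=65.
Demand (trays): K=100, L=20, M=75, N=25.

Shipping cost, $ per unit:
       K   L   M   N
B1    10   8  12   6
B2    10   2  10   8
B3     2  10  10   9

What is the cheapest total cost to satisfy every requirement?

One minimum-cost allocation:
  B1→K: 25 trays
  B1→N: 25 trays
  B2→K: 10 trays
  B2→L: 20 trays
  B2→M: 75 trays
  B3→K: 65 trays
Total cost = $1420.
(Supply check: B1 ships 50; B2 ships 105; B3 ships 65.)

1420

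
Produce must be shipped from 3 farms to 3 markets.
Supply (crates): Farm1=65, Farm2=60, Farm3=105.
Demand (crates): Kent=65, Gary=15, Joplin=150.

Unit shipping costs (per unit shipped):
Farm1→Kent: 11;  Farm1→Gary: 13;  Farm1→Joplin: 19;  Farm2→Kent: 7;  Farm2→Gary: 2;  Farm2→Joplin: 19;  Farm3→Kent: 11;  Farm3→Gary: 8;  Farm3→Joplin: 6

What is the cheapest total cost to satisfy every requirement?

One minimum-cost allocation:
  Farm1→Kent: 20 × 11 = 220
  Farm1→Joplin: 45 × 19 = 855
  Farm2→Kent: 45 × 7 = 315
  Farm2→Gary: 15 × 2 = 30
  Farm3→Joplin: 105 × 6 = 630
Total = 220 + 855 + 315 + 30 + 630 = 2050.

2050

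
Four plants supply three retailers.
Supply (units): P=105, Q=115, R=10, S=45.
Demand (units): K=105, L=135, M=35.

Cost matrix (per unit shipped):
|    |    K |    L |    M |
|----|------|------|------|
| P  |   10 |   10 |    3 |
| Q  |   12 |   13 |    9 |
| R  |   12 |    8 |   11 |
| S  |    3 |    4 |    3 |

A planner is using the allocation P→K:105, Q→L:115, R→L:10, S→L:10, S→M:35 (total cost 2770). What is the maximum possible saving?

Current plan cost = 105·10 + 115·13 + 10·8 + 10·4 + 35·3 = 2770.
Optimal plan:
  P to L: 70 × 10 = 700
  P to M: 35 × 3 = 105
  Q to K: 60 × 12 = 720
  Q to L: 55 × 13 = 715
  R to L: 10 × 8 = 80
  S to K: 45 × 3 = 135
Optimal cost = 2455.
Saving = 2770 − 2455 = 315.

315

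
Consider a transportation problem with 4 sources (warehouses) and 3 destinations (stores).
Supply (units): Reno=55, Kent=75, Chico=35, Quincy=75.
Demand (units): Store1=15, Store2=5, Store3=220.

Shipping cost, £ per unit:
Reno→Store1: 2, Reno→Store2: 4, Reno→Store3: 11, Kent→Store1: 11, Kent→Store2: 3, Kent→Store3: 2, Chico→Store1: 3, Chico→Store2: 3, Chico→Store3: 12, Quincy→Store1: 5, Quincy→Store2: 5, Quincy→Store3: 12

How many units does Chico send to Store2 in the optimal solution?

Optimal shipments:
  Reno to Store3: 55 × £11 = £605
  Kent to Store3: 75 × £2 = £150
  Chico to Store1: 15 × £3 = £45
  Chico to Store2: 5 × £3 = £15
  Chico to Store3: 15 × £12 = £180
  Quincy to Store3: 75 × £12 = £900
Total cost = £1895.
So Chico→Store2 carries 5 units.

5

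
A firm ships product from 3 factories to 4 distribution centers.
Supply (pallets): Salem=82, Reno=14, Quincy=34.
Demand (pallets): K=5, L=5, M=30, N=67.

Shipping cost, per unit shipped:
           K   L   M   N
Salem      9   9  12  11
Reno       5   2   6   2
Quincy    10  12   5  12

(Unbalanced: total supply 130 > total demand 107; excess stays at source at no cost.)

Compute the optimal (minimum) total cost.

851

One minimum-cost allocation:
  Salem→K: 5 × 9 = 45
  Salem→L: 5 × 9 = 45
  Salem→N: 53 × 11 = 583
  Reno→N: 14 × 2 = 28
  Quincy→M: 30 × 5 = 150
Total = 45 + 45 + 583 + 28 + 150 = 851.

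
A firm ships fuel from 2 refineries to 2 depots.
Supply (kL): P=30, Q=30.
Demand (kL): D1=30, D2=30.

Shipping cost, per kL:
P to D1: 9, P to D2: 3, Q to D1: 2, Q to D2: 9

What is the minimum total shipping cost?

150

An optimal shipping plan:
  P–D2: 30 × 3 = 90
  Q–D1: 30 × 2 = 60
Total = 90 + 60 = 150.
(Supply check: P ships 30; Q ships 30.)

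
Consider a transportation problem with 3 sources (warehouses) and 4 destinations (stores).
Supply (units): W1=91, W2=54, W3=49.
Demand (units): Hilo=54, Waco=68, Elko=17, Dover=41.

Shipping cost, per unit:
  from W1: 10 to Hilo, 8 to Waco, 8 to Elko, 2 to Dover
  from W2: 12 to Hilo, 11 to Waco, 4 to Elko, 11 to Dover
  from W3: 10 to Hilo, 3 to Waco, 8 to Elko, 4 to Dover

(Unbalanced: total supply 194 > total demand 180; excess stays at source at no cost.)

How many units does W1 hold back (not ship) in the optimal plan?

An optimal plan:
  W1–Hilo: 31 × 10 = 310
  W1–Waco: 19 × 8 = 152
  W1–Dover: 41 × 2 = 82
  W2–Hilo: 23 × 12 = 276
  W2–Elko: 17 × 4 = 68
  W3–Waco: 49 × 3 = 147
Total cost = 1035.
W1 ships 91 of its 91, leaving 0.

0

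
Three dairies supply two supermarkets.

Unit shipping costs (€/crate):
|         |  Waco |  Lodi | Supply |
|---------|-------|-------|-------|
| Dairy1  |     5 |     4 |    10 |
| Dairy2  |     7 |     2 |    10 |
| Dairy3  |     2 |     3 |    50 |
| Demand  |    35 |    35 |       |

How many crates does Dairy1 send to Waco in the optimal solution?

The minimum-cost plan:
  Dairy1–Lodi: 10 crates
  Dairy2–Lodi: 10 crates
  Dairy3–Waco: 35 crates
  Dairy3–Lodi: 15 crates
Total cost = €175.
The route Dairy1→Waco is not used.

0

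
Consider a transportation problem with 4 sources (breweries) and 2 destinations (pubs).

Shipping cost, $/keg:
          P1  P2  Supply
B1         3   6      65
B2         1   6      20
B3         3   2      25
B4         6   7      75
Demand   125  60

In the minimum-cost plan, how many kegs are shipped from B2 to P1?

Solving gives:
  B1→P1: 65 × $3 = $195
  B2→P1: 20 × $1 = $20
  B3→P2: 25 × $2 = $50
  B4→P1: 40 × $6 = $240
  B4→P2: 35 × $7 = $245
Total cost = $750.
So B2→P1 carries 20 kegs.

20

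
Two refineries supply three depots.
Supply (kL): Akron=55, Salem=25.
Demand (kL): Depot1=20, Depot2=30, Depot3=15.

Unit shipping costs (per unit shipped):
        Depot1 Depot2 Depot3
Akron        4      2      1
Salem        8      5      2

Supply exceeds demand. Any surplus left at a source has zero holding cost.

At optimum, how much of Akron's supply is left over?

0

An optimal plan:
  Akron→Depot1: 20 kL
  Akron→Depot2: 30 kL
  Akron→Depot3: 5 kL
  Salem→Depot3: 10 kL
Total cost = 165.
Akron ships 55 of its 55, leaving 0.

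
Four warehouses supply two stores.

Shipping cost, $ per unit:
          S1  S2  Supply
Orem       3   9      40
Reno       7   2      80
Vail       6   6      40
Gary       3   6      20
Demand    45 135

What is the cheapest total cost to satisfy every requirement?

A cheapest plan:
  Orem->S1: 40 × $3 = $120
  Reno->S2: 80 × $2 = $160
  Vail->S2: 40 × $6 = $240
  Gary->S1: 5 × $3 = $15
  Gary->S2: 15 × $6 = $90
Total = 120 + 160 + 240 + 15 + 90 = $625.
(Supply check: Orem ships 40; Reno ships 80; Vail ships 40; Gary ships 20.)

625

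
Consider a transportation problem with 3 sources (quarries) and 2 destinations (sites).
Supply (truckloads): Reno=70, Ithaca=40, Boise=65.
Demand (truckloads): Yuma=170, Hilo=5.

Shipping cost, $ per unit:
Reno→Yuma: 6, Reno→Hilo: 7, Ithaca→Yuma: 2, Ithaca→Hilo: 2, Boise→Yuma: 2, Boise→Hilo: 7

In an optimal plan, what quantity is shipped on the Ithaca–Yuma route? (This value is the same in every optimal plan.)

35

The minimum-cost plan:
  Reno->Yuma: 70 truckloads
  Ithaca->Yuma: 35 truckloads
  Ithaca->Hilo: 5 truckloads
  Boise->Yuma: 65 truckloads
Total cost = $630.
So Ithaca→Yuma carries 35 truckloads.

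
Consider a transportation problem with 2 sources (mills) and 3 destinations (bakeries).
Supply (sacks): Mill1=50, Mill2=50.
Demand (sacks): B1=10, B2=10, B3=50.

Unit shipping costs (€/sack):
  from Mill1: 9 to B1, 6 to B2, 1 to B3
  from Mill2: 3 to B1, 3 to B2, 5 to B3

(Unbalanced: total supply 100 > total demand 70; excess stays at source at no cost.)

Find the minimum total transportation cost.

110

Optimal allocation:
  Mill1–B3: 50 × €1 = €50
  Mill2–B1: 10 × €3 = €30
  Mill2–B2: 10 × €3 = €30
Total = 50 + 30 + 30 = €110.
(Supply check: Mill1 ships 50; Mill2 ships 20.)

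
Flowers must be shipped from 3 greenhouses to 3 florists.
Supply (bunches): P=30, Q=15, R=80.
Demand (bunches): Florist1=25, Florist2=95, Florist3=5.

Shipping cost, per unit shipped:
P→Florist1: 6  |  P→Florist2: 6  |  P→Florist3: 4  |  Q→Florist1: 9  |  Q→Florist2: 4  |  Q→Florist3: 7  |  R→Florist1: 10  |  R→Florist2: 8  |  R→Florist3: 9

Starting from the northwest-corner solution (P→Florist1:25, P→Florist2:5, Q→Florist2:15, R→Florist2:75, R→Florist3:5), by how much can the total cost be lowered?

Current plan cost = 25·6 + 5·6 + 15·4 + 75·8 + 5·9 = 885.
Optimal plan:
  P→Florist1: 25 × 6 = 150
  P→Florist3: 5 × 4 = 20
  Q→Florist2: 15 × 4 = 60
  R→Florist2: 80 × 8 = 640
Optimal cost = 870.
Saving = 885 − 870 = 15.

15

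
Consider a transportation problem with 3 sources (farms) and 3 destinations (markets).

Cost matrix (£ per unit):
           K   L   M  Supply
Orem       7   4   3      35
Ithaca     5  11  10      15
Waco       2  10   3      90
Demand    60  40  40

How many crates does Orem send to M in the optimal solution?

The minimum-cost plan:
  Orem→L: 35 × £4 = £140
  Ithaca→K: 10 × £5 = £50
  Ithaca→L: 5 × £11 = £55
  Waco→K: 50 × £2 = £100
  Waco→M: 40 × £3 = £120
Total cost = £465.
The route Orem→M is not used.

0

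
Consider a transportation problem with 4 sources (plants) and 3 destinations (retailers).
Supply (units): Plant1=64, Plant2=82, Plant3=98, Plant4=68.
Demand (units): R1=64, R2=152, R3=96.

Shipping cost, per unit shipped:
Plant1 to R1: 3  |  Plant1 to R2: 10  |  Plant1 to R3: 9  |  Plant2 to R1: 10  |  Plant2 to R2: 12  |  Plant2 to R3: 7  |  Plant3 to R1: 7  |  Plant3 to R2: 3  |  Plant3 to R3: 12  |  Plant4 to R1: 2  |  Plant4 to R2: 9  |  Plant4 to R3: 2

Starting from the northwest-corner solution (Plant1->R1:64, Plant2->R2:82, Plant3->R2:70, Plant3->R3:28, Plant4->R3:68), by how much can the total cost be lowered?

392

Current plan cost = 64·3 + 82·12 + 70·3 + 28·12 + 68·2 = 1858.
Optimal plan:
  Plant1→R1: 64 × 3 = 192
  Plant2→R2: 54 × 12 = 648
  Plant2→R3: 28 × 7 = 196
  Plant3→R2: 98 × 3 = 294
  Plant4→R3: 68 × 2 = 136
Optimal cost = 1466.
Saving = 1858 − 1466 = 392.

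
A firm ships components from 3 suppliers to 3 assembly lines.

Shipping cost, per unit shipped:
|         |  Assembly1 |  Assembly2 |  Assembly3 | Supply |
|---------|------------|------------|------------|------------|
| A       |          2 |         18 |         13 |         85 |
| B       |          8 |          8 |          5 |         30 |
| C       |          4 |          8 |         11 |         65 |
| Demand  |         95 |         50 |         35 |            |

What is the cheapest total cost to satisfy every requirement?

815

Optimal allocation:
  A to Assembly1: 85 batches
  B to Assembly3: 30 batches
  C to Assembly1: 10 batches
  C to Assembly2: 50 batches
  C to Assembly3: 5 batches
Total cost = 815.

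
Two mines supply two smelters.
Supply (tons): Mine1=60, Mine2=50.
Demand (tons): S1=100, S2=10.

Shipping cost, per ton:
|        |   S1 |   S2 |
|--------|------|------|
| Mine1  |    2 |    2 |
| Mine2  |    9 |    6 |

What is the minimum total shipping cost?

An optimal shipping plan:
  Mine1–S1: 60 × 2 = 120
  Mine2–S1: 40 × 9 = 360
  Mine2–S2: 10 × 6 = 60
Total = 120 + 360 + 60 = 540.

540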